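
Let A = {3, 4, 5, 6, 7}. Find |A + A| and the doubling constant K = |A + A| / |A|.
K = |A + A| / |A| = 9/5

Enumerate A + A = {a + b : a, b ∈ A}. With |A| = 5, there are |A|^2 = 25 ordered sum pairs; collecting distinct values, A + A = {6, 7, 8, 9, 10, 11, 12, 13, 14}, so |A + A| = 9. Thus K = 9/5. Here |A + A| = 2|A| − 1 = 9, the minimum possible — so K = 9/5 is minimal, which holds iff A is an arithmetic progression.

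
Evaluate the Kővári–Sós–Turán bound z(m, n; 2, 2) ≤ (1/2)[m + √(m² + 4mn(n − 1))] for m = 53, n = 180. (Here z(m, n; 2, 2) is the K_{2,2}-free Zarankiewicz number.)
z(53, 180; 2, 2) ≤ (1/2)[53 + √(53² + 4·53·180·179)] = (1/2)[53 + √6833449] = 1333.5433

Kővári–Sós–Turán: let r_1, ..., r_53 be the row sums and z = Σ r_i the total number of 1s. Each pair of columns can share at most one row with both entries 1 (else a 2×2 all-ones block appears), so Σ_i C(r_i, 2) ≤ C(180, 2) = 16110. By convexity Σ_i C(r_i, 2) ≥ 53·C(z/53, 2) = z(z − 53)/(2·53), giving z² − 53z − 53·180·179 ≤ 0 and hence z ≤ (1/2)[53 + √(2809 + 4·1707660)] = (1/2)[53 + √6833449] ≈ (1/2)(53 + 2614.0866) = 1333.5433.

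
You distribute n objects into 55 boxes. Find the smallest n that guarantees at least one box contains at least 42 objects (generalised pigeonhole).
n = (42 − 1)·55 + 1 = 2256

By the generalised pigeonhole principle, to guarantee some box contains ≥ r objects we need more than (r − 1) · k objects total. Threshold: n = (r − 1) · k + 1. With r = 42 and k = 55: n = 41 · 55 + 1 = 2255 + 1 = 2256. For n = 2255 = 41 · 55, we can put exactly 41 objects in every box, avoiding 42 in any single one — so 2256 is tight.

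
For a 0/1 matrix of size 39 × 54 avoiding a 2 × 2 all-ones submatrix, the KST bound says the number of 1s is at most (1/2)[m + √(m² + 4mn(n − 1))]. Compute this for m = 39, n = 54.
z(39, 54; 2, 2) ≤ (1/2)[39 + √(39² + 4·39·54·53)] = (1/2)[39 + √447993] = 354.1614

Kővári–Sós–Turán: let r_1, ..., r_39 be the row sums and z = Σ r_i the total number of 1s. Each pair of columns can share at most one row with both entries 1 (else a 2×2 all-ones block appears), so Σ_i C(r_i, 2) ≤ C(54, 2) = 1431. By convexity Σ_i C(r_i, 2) ≥ 39·C(z/39, 2) = z(z − 39)/(2·39), giving z² − 39z − 39·54·53 ≤ 0 and hence z ≤ (1/2)[39 + √(1521 + 4·111618)] = (1/2)[39 + √447993] ≈ (1/2)(39 + 669.3228) = 354.1614.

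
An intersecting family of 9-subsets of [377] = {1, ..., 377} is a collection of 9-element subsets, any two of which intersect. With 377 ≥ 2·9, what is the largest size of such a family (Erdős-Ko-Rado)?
max |F| = C(376, 8) = 9192295203757875

Erdős-Ko-Rado (1961): when n ≥ 2k, max |F| = C(n−1, k−1). The bound is attained by the star {A : i ∈ A} for any fixed i ∈ [n]. Here C(377−1, 9−1) = C(376, 8) = 9192295203757875.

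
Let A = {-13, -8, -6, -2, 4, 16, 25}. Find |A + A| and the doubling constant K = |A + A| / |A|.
K = |A + A| / |A| = 26/7

Enumerate A + A = {a + b : a, b ∈ A}. With |A| = 7, there are |A|^2 = 49 ordered sum pairs; collecting distinct values, A + A = {-26, -21, -19, -16, -15, -14, -12, -10, -9, -8, -4, -2, 2, 3, 8, 10, 12, 14, 17, 19, 20, 23, 29, 32, 41, 50}, so |A + A| = 26. Thus K = 26/7. For comparison, the minimum possible |A + A| over all 7-element sets is 2·7 − 1 = 13 (so min K = 13/7), attained only by arithmetic progressions.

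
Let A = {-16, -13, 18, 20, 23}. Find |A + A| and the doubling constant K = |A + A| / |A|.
K = |A + A| / |A| = 14/5

Enumerate A + A = {a + b : a, b ∈ A}. With |A| = 5, there are |A|^2 = 25 ordered sum pairs; collecting distinct values, A + A = {-32, -29, -26, 2, 4, 5, 7, 10, 36, 38, 40, 41, 43, 46}, so |A + A| = 14. Thus K = 14/5. For comparison, the minimum possible |A + A| over all 5-element sets is 2·5 − 1 = 9 (so min K = 9/5), attained only by arithmetic progressions.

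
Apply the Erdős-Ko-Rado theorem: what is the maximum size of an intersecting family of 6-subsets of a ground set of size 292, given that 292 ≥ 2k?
max |F| = C(291, 5) = 16798943448

The Erdős-Ko-Rado theorem states: for n ≥ 2k, an intersecting family of k-subsets of an n-element set has size at most C(n − 1, k − 1), with equality for 'star' families {A ⊆ [n] : |A| = k, i ∈ A} (fix an element i). For n = 292, k = 6: C(291, 5) = 16798943448.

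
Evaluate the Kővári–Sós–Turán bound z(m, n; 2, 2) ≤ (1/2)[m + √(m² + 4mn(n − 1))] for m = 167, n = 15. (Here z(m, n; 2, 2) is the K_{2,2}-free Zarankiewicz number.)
z(167, 15; 2, 2) ≤ (1/2)[167 + √(167² + 4·167·15·14)] = (1/2)[167 + √168169] = 288.5421

Kővári–Sós–Turán: let r_1, ..., r_167 be the row sums and z = Σ r_i the total number of 1s. Each pair of columns can share at most one row with both entries 1 (else a 2×2 all-ones block appears), so Σ_i C(r_i, 2) ≤ C(15, 2) = 105. By convexity Σ_i C(r_i, 2) ≥ 167·C(z/167, 2) = z(z − 167)/(2·167), giving z² − 167z − 167·15·14 ≤ 0 and hence z ≤ (1/2)[167 + √(27889 + 4·35070)] = (1/2)[167 + √168169] ≈ (1/2)(167 + 410.0841) = 288.5421.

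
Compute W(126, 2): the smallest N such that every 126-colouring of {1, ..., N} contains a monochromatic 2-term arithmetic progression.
W(126, 2) = 126 + 1 = 127

A 2-term AP is any pair of integers, so a monochromatic 2-AP exists iff some colour is used at least twice. With 126 colours, the colouring i ↦ i on {1, ..., 126} uses each colour once, avoiding any monochromatic pair, so W(126, 2) > 126. For {1, ..., 127}, pigeonhole forces two integers of the same colour, which form a monochromatic 2-AP. Hence W(126, 2) = 127.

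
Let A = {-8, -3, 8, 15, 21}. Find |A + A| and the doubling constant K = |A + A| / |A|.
K = |A + A| / |A| = 15/5 = 3

Enumerate A + A = {a + b : a, b ∈ A}. With |A| = 5, there are |A|^2 = 25 ordered sum pairs; collecting distinct values, A + A = {-16, -11, -6, 0, 5, 7, 12, 13, 16, 18, 23, 29, 30, 36, 42}, so |A + A| = 15. Thus K = 15/5 = 3. For comparison, the minimum possible |A + A| over all 5-element sets is 2·5 − 1 = 9 (so min K = 9/5), attained only by arithmetic progressions.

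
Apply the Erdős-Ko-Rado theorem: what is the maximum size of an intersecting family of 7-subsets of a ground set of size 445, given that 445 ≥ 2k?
max |F| = C(444, 6) = 10285662158772

The Erdős-Ko-Rado theorem states: for n ≥ 2k, an intersecting family of k-subsets of an n-element set has size at most C(n − 1, k − 1), with equality for 'star' families {A ⊆ [n] : |A| = k, i ∈ A} (fix an element i). For n = 445, k = 7: C(444, 6) = 10285662158772.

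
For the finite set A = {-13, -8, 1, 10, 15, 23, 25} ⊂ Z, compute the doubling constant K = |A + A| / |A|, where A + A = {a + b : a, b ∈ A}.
K = |A + A| / |A| = 26/7

Enumerate A + A = {a + b : a, b ∈ A}. With |A| = 7, there are |A|^2 = 49 ordered sum pairs; collecting distinct values, A + A = {-26, -21, -16, -12, -7, -3, 2, 7, 10, 11, 12, 15, 16, 17, 20, 24, 25, 26, 30, 33, 35, 38, 40, 46, 48, 50}, so |A + A| = 26. Thus K = 26/7. For comparison, the minimum possible |A + A| over all 7-element sets is 2·7 − 1 = 13 (so min K = 13/7), attained only by arithmetic progressions.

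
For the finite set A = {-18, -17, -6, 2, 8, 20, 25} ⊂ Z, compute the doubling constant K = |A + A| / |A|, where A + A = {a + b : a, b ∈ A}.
K = |A + A| / |A| = 27/7

Enumerate A + A = {a + b : a, b ∈ A}. With |A| = 7, there are |A|^2 = 49 ordered sum pairs; collecting distinct values, A + A = {-36, -35, -34, -24, -23, -16, -15, -12, -10, -9, -4, 2, 3, 4, 7, 8, 10, 14, 16, 19, 22, 27, 28, 33, 40, 45, 50}, so |A + A| = 27. Thus K = 27/7. For comparison, the minimum possible |A + A| over all 7-element sets is 2·7 − 1 = 13 (so min K = 13/7), attained only by arithmetic progressions.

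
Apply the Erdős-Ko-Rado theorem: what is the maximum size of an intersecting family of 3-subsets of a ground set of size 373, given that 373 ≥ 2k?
max |F| = C(372, 2) = 69006

Erdős-Ko-Rado (1961): when n ≥ 2k, max |F| = C(n−1, k−1). The bound is attained by the star {A : i ∈ A} for any fixed i ∈ [n]. Here C(373−1, 3−1) = C(372, 2) = 69006.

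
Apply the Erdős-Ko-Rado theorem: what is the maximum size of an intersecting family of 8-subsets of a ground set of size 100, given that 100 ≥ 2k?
max |F| = C(99, 7) = 14887031544

Erdős-Ko-Rado (1961): when n ≥ 2k, max |F| = C(n−1, k−1). The bound is attained by the star {A : i ∈ A} for any fixed i ∈ [n]. Here C(100−1, 8−1) = C(99, 7) = 14887031544.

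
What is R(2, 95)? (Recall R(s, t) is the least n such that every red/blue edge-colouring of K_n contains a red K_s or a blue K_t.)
R(2, 95) = 95

R(2, k) = k for all k ≥ 2: in a 2-colouring of K_k, either some edge is red (a red K_2) or all edges are blue (a blue K_k). And K_{94} coloured all-blue has no blue K_95, so R(2, 95) > 94. Hence R(2, 95) = 95.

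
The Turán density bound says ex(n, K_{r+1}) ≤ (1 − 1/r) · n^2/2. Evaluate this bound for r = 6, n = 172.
Turán density bound = (5/6) · 172^2/2 = 36980/3 ≈ 12326.6667

Turán's theorem: ex(n, K_{r+1}) is achieved by the complete r-partite Turán graph T(n, r) with parts as balanced as possible, and is at most (1 − 1/r) · n^2/2. For r = 6, n = 172: the density bound is (5/6) · 29584/2 = 36980/3 ≈ 12326.6667. The integer-valued extremum is e(T(172, 6)) = 12326, which is strictly less than the density bound 36980/3 since 6 ∤ 172 (the parts of T(172, 6) cannot all be equal).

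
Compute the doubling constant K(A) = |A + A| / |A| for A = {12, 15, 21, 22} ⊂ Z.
K = |A + A| / |A| = 10/4 = 5/2

Enumerate A + A = {a + b : a, b ∈ A}. With |A| = 4, there are |A|^2 = 16 ordered sum pairs; collecting distinct values, A + A = {24, 27, 30, 33, 34, 36, 37, 42, 43, 44}, so |A + A| = 10. Thus K = 10/4 = 5/2. For comparison, the minimum possible |A + A| over all 4-element sets is 2·4 − 1 = 7 (so min K = 7/4), attained only by arithmetic progressions.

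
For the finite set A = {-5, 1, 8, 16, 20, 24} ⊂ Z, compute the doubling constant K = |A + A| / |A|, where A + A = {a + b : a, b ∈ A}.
K = |A + A| / |A| = 19/6

Enumerate A + A = {a + b : a, b ∈ A}. With |A| = 6, there are |A|^2 = 36 ordered sum pairs; collecting distinct values, A + A = {-10, -4, 2, 3, 9, 11, 15, 16, 17, 19, 21, 24, 25, 28, 32, 36, 40, 44, 48}, so |A + A| = 19. Thus K = 19/6. For comparison, the minimum possible |A + A| over all 6-element sets is 2·6 − 1 = 11 (so min K = 11/6), attained only by arithmetic progressions.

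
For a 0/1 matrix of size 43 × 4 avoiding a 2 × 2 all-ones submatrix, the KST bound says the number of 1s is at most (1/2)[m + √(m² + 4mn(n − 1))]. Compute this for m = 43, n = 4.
z(43, 4; 2, 2) ≤ (1/2)[43 + √(43² + 4·43·4·3)] = (1/2)[43 + √3913] = 52.777

Kővári–Sós–Turán: let r_1, ..., r_43 be the row sums and z = Σ r_i the total number of 1s. Each pair of columns can share at most one row with both entries 1 (else a 2×2 all-ones block appears), so Σ_i C(r_i, 2) ≤ C(4, 2) = 6. By convexity Σ_i C(r_i, 2) ≥ 43·C(z/43, 2) = z(z − 43)/(2·43), giving z² − 43z − 43·4·3 ≤ 0 and hence z ≤ (1/2)[43 + √(1849 + 4·516)] = (1/2)[43 + √3913] ≈ (1/2)(43 + 62.554) = 52.777.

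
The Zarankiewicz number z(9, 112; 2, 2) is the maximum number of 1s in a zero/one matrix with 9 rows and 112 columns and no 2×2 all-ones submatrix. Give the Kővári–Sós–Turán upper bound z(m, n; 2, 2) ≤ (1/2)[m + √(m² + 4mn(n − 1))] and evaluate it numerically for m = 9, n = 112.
z(9, 112; 2, 2) ≤ (1/2)[9 + √(9² + 4·9·112·111)] = (1/2)[9 + √447633] = 339.0269

Kővári–Sós–Turán: let r_1, ..., r_9 be the row sums and z = Σ r_i the total number of 1s. Each pair of columns can share at most one row with both entries 1 (else a 2×2 all-ones block appears), so Σ_i C(r_i, 2) ≤ C(112, 2) = 6216. By convexity Σ_i C(r_i, 2) ≥ 9·C(z/9, 2) = z(z − 9)/(2·9), giving z² − 9z − 9·112·111 ≤ 0 and hence z ≤ (1/2)[9 + √(81 + 4·111888)] = (1/2)[9 + √447633] ≈ (1/2)(9 + 669.0538) = 339.0269.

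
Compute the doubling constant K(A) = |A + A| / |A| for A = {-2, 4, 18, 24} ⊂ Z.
K = |A + A| / |A| = 9/4

Enumerate A + A = {a + b : a, b ∈ A}. With |A| = 4, there are |A|^2 = 16 ordered sum pairs; collecting distinct values, A + A = {-4, 2, 8, 16, 22, 28, 36, 42, 48}, so |A + A| = 9. Thus K = 9/4. For comparison, the minimum possible |A + A| over all 4-element sets is 2·4 − 1 = 7 (so min K = 7/4), attained only by arithmetic progressions.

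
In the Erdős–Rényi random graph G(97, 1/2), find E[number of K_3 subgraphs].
E[# K_3] = C(97, 3) · (1/2)^C(3, 2) = 147440 / 2^3 = 18430

For each 3-subset S of vertices (there are C(97, 3) = 147440 such S), let X_S = 1 if S induces a K_3 (all C(3, 2) = 3 edges present). Then P(X_S = 1) = (1/2)^3 = 1/8. By linearity of expectation, E[# K_3] = C(97, 3) · (1/2)^3 = 147440 / 8 = 18430.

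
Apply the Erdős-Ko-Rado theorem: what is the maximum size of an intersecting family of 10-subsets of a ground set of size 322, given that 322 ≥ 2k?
max |F| = C(321, 9) = 89051382289283480

The Erdős-Ko-Rado theorem states: for n ≥ 2k, an intersecting family of k-subsets of an n-element set has size at most C(n − 1, k − 1), with equality for 'star' families {A ⊆ [n] : |A| = k, i ∈ A} (fix an element i). For n = 322, k = 10: C(321, 9) = 89051382289283480.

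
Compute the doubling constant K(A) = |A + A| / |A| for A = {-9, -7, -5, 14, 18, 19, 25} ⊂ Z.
K = |A + A| / |A| = 26/7

Enumerate A + A = {a + b : a, b ∈ A}. With |A| = 7, there are |A|^2 = 49 ordered sum pairs; collecting distinct values, A + A = {-18, -16, -14, -12, -10, 5, 7, 9, 10, 11, 12, 13, 14, 16, 18, 20, 28, 32, 33, 36, 37, 38, 39, 43, 44, 50}, so |A + A| = 26. Thus K = 26/7. For comparison, the minimum possible |A + A| over all 7-element sets is 2·7 − 1 = 13 (so min K = 13/7), attained only by arithmetic progressions.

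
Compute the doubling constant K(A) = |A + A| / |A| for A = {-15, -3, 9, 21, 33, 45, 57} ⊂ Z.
K = |A + A| / |A| = 13/7

Enumerate A + A = {a + b : a, b ∈ A}. With |A| = 7, there are |A|^2 = 49 ordered sum pairs; collecting distinct values, A + A = {-30, -18, -6, 6, 18, 30, 42, 54, 66, 78, 90, 102, 114}, so |A + A| = 13. Thus K = 13/7. Here |A + A| = 2|A| − 1 = 13, the minimum possible — so K = 13/7 is minimal, which holds iff A is an arithmetic progression.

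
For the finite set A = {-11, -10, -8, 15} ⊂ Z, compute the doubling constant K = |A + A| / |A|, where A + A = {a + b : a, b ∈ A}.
K = |A + A| / |A| = 10/4 = 5/2

Enumerate A + A = {a + b : a, b ∈ A}. With |A| = 4, there are |A|^2 = 16 ordered sum pairs; collecting distinct values, A + A = {-22, -21, -20, -19, -18, -16, 4, 5, 7, 30}, so |A + A| = 10. Thus K = 10/4 = 5/2. For comparison, the minimum possible |A + A| over all 4-element sets is 2·4 − 1 = 7 (so min K = 7/4), attained only by arithmetic progressions.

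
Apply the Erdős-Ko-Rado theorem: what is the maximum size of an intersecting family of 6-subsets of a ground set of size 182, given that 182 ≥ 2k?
max |F| = C(181, 5) = 1531144341

Erdős-Ko-Rado (1961): when n ≥ 2k, max |F| = C(n−1, k−1). The bound is attained by the star {A : i ∈ A} for any fixed i ∈ [n]. Here C(182−1, 6−1) = C(181, 5) = 1531144341.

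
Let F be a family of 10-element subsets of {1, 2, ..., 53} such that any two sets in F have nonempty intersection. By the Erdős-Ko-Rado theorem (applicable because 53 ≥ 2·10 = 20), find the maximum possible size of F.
max |F| = C(52, 9) = 3679075400

Erdős-Ko-Rado (1961): when n ≥ 2k, max |F| = C(n−1, k−1). The bound is attained by the star {A : i ∈ A} for any fixed i ∈ [n]. Here C(53−1, 10−1) = C(52, 9) = 3679075400.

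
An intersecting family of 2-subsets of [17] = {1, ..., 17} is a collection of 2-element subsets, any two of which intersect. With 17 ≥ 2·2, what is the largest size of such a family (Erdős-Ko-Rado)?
max |F| = C(16, 1) = 16

Erdős-Ko-Rado (1961): when n ≥ 2k, max |F| = C(n−1, k−1). The bound is attained by the star {A : i ∈ A} for any fixed i ∈ [n]. Here C(17−1, 2−1) = C(16, 1) = 16.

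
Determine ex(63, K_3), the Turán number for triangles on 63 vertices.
ex(63, K_3) = ⌊63^2/4⌋ = 992

Mantel (1907): a triangle-free graph on n vertices has at most ⌊n^2/4⌋ edges, with equality for the complete bipartite graph K_{⌊n/2⌋, ⌈n/2⌉}. For n = 63: ⌊63^2/4⌋ = ⌊3969/4⌋ = 992. The extremal graph is K_{31, 32}, which has 31·32 = 992 edges.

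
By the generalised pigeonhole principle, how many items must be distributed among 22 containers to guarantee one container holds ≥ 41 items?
n = (41 − 1)·22 + 1 = 881

By the generalised pigeonhole principle, to guarantee some box contains ≥ r objects we need more than (r − 1) · k objects total. Threshold: n = (r − 1) · k + 1. With r = 41 and k = 22: n = 40 · 22 + 1 = 880 + 1 = 881. For n = 880 = 40 · 22, we can put exactly 40 objects in every box, avoiding 41 in any single one — so 881 is tight.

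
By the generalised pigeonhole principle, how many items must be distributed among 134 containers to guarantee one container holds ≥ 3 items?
n = (3 − 1)·134 + 1 = 269

By the generalised pigeonhole principle, to guarantee some box contains ≥ r objects we need more than (r − 1) · k objects total. Threshold: n = (r − 1) · k + 1. With r = 3 and k = 134: n = 2 · 134 + 1 = 268 + 1 = 269. For n = 268 = 2 · 134, we can put exactly 2 objects in every box, avoiding 3 in any single one — so 269 is tight.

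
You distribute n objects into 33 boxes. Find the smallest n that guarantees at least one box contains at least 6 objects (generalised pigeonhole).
n = (6 − 1)·33 + 1 = 166

By the generalised pigeonhole principle, to guarantee some box contains ≥ r objects we need more than (r − 1) · k objects total. Threshold: n = (r − 1) · k + 1. With r = 6 and k = 33: n = 5 · 33 + 1 = 165 + 1 = 166. For n = 165 = 5 · 33, we can put exactly 5 objects in every box, avoiding 6 in any single one — so 166 is tight.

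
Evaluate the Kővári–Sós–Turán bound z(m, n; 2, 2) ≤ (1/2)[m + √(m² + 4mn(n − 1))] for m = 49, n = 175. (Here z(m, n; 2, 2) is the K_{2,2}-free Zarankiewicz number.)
z(49, 175; 2, 2) ≤ (1/2)[49 + √(49² + 4·49·175·174)] = (1/2)[49 + √5970601] = 1246.2407

Kővári–Sós–Turán: let r_1, ..., r_49 be the row sums and z = Σ r_i the total number of 1s. Each pair of columns can share at most one row with both entries 1 (else a 2×2 all-ones block appears), so Σ_i C(r_i, 2) ≤ C(175, 2) = 15225. By convexity Σ_i C(r_i, 2) ≥ 49·C(z/49, 2) = z(z − 49)/(2·49), giving z² − 49z − 49·175·174 ≤ 0 and hence z ≤ (1/2)[49 + √(2401 + 4·1492050)] = (1/2)[49 + √5970601] ≈ (1/2)(49 + 2443.4813) = 1246.2407.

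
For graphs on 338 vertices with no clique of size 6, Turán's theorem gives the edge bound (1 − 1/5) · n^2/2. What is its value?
Turán density bound = (4/5) · 338^2/2 = 228488/5 ≈ 45697.6

Turán's theorem: ex(n, K_{r+1}) is achieved by the complete r-partite Turán graph T(n, r) with parts as balanced as possible, and is at most (1 − 1/r) · n^2/2. For r = 5, n = 338: the density bound is (4/5) · 114244/2 = 228488/5 ≈ 45697.6. The integer-valued extremum is e(T(338, 5)) = 45697, which is strictly less than the density bound 228488/5 since 5 ∤ 338 (the parts of T(338, 5) cannot all be equal).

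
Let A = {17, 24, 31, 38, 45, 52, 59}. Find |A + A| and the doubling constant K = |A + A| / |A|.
K = |A + A| / |A| = 13/7

Enumerate A + A = {a + b : a, b ∈ A}. With |A| = 7, there are |A|^2 = 49 ordered sum pairs; collecting distinct values, A + A = {34, 41, 48, 55, 62, 69, 76, 83, 90, 97, 104, 111, 118}, so |A + A| = 13. Thus K = 13/7. Here |A + A| = 2|A| − 1 = 13, the minimum possible — so K = 13/7 is minimal, which holds iff A is an arithmetic progression.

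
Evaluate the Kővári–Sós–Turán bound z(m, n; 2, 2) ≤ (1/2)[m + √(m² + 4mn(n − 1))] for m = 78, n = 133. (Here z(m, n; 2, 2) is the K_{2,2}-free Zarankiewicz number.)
z(78, 133; 2, 2) ≤ (1/2)[78 + √(78² + 4·78·133·132)] = (1/2)[78 + √5483556] = 1209.8497

Kővári–Sós–Turán: let r_1, ..., r_78 be the row sums and z = Σ r_i the total number of 1s. Each pair of columns can share at most one row with both entries 1 (else a 2×2 all-ones block appears), so Σ_i C(r_i, 2) ≤ C(133, 2) = 8778. By convexity Σ_i C(r_i, 2) ≥ 78·C(z/78, 2) = z(z − 78)/(2·78), giving z² − 78z − 78·133·132 ≤ 0 and hence z ≤ (1/2)[78 + √(6084 + 4·1369368)] = (1/2)[78 + √5483556] ≈ (1/2)(78 + 2341.6994) = 1209.8497.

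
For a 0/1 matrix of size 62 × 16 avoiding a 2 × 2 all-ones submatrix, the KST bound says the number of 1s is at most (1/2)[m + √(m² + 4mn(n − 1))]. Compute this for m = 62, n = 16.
z(62, 16; 2, 2) ≤ (1/2)[62 + √(62² + 4·62·16·15)] = (1/2)[62 + √63364] = 156.861

Kővári–Sós–Turán: let r_1, ..., r_62 be the row sums and z = Σ r_i the total number of 1s. Each pair of columns can share at most one row with both entries 1 (else a 2×2 all-ones block appears), so Σ_i C(r_i, 2) ≤ C(16, 2) = 120. By convexity Σ_i C(r_i, 2) ≥ 62·C(z/62, 2) = z(z − 62)/(2·62), giving z² − 62z − 62·16·15 ≤ 0 and hence z ≤ (1/2)[62 + √(3844 + 4·14880)] = (1/2)[62 + √63364] ≈ (1/2)(62 + 251.7221) = 156.861.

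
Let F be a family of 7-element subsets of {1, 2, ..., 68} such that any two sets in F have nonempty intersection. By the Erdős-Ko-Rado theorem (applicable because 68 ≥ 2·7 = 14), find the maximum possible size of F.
max |F| = C(67, 6) = 99795696

Erdős-Ko-Rado (1961): when n ≥ 2k, max |F| = C(n−1, k−1). The bound is attained by the star {A : i ∈ A} for any fixed i ∈ [n]. Here C(68−1, 7−1) = C(67, 6) = 99795696.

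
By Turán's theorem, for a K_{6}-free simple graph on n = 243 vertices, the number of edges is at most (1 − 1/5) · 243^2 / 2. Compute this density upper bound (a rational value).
Turán density bound = (4/5) · 243^2/2 = 118098/5 ≈ 23619.6

Turán's theorem: ex(n, K_{r+1}) is achieved by the complete r-partite Turán graph T(n, r) with parts as balanced as possible, and is at most (1 − 1/r) · n^2/2. For r = 5, n = 243: the density bound is (4/5) · 59049/2 = 118098/5 ≈ 23619.6. The integer-valued extremum is e(T(243, 5)) = 23619, which is strictly less than the density bound 118098/5 since 5 ∤ 243 (the parts of T(243, 5) cannot all be equal).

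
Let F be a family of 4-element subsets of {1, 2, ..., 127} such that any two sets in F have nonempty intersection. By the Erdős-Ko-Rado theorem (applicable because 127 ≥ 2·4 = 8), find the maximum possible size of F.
max |F| = C(126, 3) = 325500

Erdős-Ko-Rado (1961): when n ≥ 2k, max |F| = C(n−1, k−1). The bound is attained by the star {A : i ∈ A} for any fixed i ∈ [n]. Here C(127−1, 4−1) = C(126, 3) = 325500.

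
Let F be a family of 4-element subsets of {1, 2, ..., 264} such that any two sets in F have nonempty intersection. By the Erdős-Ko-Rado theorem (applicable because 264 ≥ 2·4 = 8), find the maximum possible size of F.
max |F| = C(263, 3) = 2997411

The Erdős-Ko-Rado theorem states: for n ≥ 2k, an intersecting family of k-subsets of an n-element set has size at most C(n − 1, k − 1), with equality for 'star' families {A ⊆ [n] : |A| = k, i ∈ A} (fix an element i). For n = 264, k = 4: C(263, 3) = 2997411.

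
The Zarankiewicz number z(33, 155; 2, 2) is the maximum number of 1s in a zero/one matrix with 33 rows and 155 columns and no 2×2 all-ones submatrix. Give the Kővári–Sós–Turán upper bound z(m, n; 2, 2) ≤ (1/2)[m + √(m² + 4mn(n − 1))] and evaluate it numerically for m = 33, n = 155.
z(33, 155; 2, 2) ≤ (1/2)[33 + √(33² + 4·33·155·154)] = (1/2)[33 + √3151929] = 904.1836

Kővári–Sós–Turán: let r_1, ..., r_33 be the row sums and z = Σ r_i the total number of 1s. Each pair of columns can share at most one row with both entries 1 (else a 2×2 all-ones block appears), so Σ_i C(r_i, 2) ≤ C(155, 2) = 11935. By convexity Σ_i C(r_i, 2) ≥ 33·C(z/33, 2) = z(z − 33)/(2·33), giving z² − 33z − 33·155·154 ≤ 0 and hence z ≤ (1/2)[33 + √(1089 + 4·787710)] = (1/2)[33 + √3151929] ≈ (1/2)(33 + 1775.3673) = 904.1836.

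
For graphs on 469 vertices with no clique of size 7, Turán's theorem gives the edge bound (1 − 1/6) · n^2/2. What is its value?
Turán density bound = (5/6) · 469^2/2 = 1099805/12 ≈ 91650.4167

Turán's theorem: ex(n, K_{r+1}) is achieved by the complete r-partite Turán graph T(n, r) with parts as balanced as possible, and is at most (1 − 1/r) · n^2/2. For r = 6, n = 469: the density bound is (5/6) · 219961/2 = 1099805/12 ≈ 91650.4167. The integer-valued extremum is e(T(469, 6)) = 91650, which is strictly less than the density bound 1099805/12 since 6 ∤ 469 (the parts of T(469, 6) cannot all be equal).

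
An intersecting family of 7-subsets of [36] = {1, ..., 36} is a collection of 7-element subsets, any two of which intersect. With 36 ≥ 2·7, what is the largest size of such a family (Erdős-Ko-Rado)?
max |F| = C(35, 6) = 1623160

The Erdős-Ko-Rado theorem states: for n ≥ 2k, an intersecting family of k-subsets of an n-element set has size at most C(n − 1, k − 1), with equality for 'star' families {A ⊆ [n] : |A| = k, i ∈ A} (fix an element i). For n = 36, k = 7: C(35, 6) = 1623160.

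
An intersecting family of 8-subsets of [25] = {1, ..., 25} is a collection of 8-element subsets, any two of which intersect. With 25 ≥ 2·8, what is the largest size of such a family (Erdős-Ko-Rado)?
max |F| = C(24, 7) = 346104

The Erdős-Ko-Rado theorem states: for n ≥ 2k, an intersecting family of k-subsets of an n-element set has size at most C(n − 1, k − 1), with equality for 'star' families {A ⊆ [n] : |A| = k, i ∈ A} (fix an element i). For n = 25, k = 8: C(24, 7) = 346104.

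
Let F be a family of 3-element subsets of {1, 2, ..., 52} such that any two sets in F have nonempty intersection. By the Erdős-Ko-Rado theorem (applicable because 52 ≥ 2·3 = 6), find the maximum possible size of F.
max |F| = C(51, 2) = 1275

Erdős-Ko-Rado (1961): when n ≥ 2k, max |F| = C(n−1, k−1). The bound is attained by the star {A : i ∈ A} for any fixed i ∈ [n]. Here C(52−1, 3−1) = C(51, 2) = 1275.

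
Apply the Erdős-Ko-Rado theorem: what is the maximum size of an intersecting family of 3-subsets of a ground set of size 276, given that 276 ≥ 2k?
max |F| = C(275, 2) = 37675

Erdős-Ko-Rado (1961): when n ≥ 2k, max |F| = C(n−1, k−1). The bound is attained by the star {A : i ∈ A} for any fixed i ∈ [n]. Here C(276−1, 3−1) = C(275, 2) = 37675.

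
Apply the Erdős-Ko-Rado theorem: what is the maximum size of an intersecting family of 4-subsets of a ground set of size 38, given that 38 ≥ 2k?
max |F| = C(37, 3) = 7770

Erdős-Ko-Rado (1961): when n ≥ 2k, max |F| = C(n−1, k−1). The bound is attained by the star {A : i ∈ A} for any fixed i ∈ [n]. Here C(38−1, 4−1) = C(37, 3) = 7770.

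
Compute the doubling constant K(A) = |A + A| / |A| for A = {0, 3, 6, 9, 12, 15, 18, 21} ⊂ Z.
K = |A + A| / |A| = 15/8

Enumerate A + A = {a + b : a, b ∈ A}. With |A| = 8, there are |A|^2 = 64 ordered sum pairs; collecting distinct values, A + A = {0, 3, 6, 9, 12, 15, 18, 21, 24, 27, 30, 33, 36, 39, 42}, so |A + A| = 15. Thus K = 15/8. Here |A + A| = 2|A| − 1 = 15, the minimum possible — so K = 15/8 is minimal, which holds iff A is an arithmetic progression.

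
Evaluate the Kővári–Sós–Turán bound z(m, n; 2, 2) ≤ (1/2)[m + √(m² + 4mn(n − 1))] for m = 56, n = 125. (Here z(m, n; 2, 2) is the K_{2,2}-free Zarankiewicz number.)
z(56, 125; 2, 2) ≤ (1/2)[56 + √(56² + 4·56·125·124)] = (1/2)[56 + √3475136] = 960.0858

Kővári–Sós–Turán: let r_1, ..., r_56 be the row sums and z = Σ r_i the total number of 1s. Each pair of columns can share at most one row with both entries 1 (else a 2×2 all-ones block appears), so Σ_i C(r_i, 2) ≤ C(125, 2) = 7750. By convexity Σ_i C(r_i, 2) ≥ 56·C(z/56, 2) = z(z − 56)/(2·56), giving z² − 56z − 56·125·124 ≤ 0 and hence z ≤ (1/2)[56 + √(3136 + 4·868000)] = (1/2)[56 + √3475136] ≈ (1/2)(56 + 1864.1717) = 960.0858.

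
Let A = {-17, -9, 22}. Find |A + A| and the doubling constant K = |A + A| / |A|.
K = |A + A| / |A| = 6/3 = 2

Enumerate A + A = {a + b : a, b ∈ A}. With |A| = 3, there are |A|^2 = 9 ordered sum pairs; collecting distinct values, A + A = {-34, -26, -18, 5, 13, 44}, so |A + A| = 6. Thus K = 6/3 = 2. For comparison, the minimum possible |A + A| over all 3-element sets is 2·3 − 1 = 5 (so min K = 5/3), attained only by arithmetic progressions.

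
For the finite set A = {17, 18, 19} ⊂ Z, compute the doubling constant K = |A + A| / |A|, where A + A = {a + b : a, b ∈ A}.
K = |A + A| / |A| = 5/3

Enumerate A + A = {a + b : a, b ∈ A}. With |A| = 3, there are |A|^2 = 9 ordered sum pairs; collecting distinct values, A + A = {34, 35, 36, 37, 38}, so |A + A| = 5. Thus K = 5/3. Here |A + A| = 2|A| − 1 = 5, the minimum possible — so K = 5/3 is minimal, which holds iff A is an arithmetic progression.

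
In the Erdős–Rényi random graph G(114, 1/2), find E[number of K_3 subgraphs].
E[# K_3] = C(114, 3) · (1/2)^C(3, 2) = 240464 / 2^3 = 30058

For each 3-subset S of vertices (there are C(114, 3) = 240464 such S), let X_S = 1 if S induces a K_3 (all C(3, 2) = 3 edges present). Then P(X_S = 1) = (1/2)^3 = 1/8. By linearity of expectation, E[# K_3] = C(114, 3) · (1/2)^3 = 240464 / 8 = 30058.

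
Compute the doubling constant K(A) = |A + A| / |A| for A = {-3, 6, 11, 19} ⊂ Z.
K = |A + A| / |A| = 10/4 = 5/2

Enumerate A + A = {a + b : a, b ∈ A}. With |A| = 4, there are |A|^2 = 16 ordered sum pairs; collecting distinct values, A + A = {-6, 3, 8, 12, 16, 17, 22, 25, 30, 38}, so |A + A| = 10. Thus K = 10/4 = 5/2. For comparison, the minimum possible |A + A| over all 4-element sets is 2·4 − 1 = 7 (so min K = 7/4), attained only by arithmetic progressions.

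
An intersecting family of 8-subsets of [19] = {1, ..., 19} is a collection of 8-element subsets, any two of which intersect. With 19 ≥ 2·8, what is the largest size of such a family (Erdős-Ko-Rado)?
max |F| = C(18, 7) = 31824

Erdős-Ko-Rado (1961): when n ≥ 2k, max |F| = C(n−1, k−1). The bound is attained by the star {A : i ∈ A} for any fixed i ∈ [n]. Here C(19−1, 8−1) = C(18, 7) = 31824.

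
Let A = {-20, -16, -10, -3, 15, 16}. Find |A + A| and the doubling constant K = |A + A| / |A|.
K = |A + A| / |A| = 21/6 = 7/2

Enumerate A + A = {a + b : a, b ∈ A}. With |A| = 6, there are |A|^2 = 36 ordered sum pairs; collecting distinct values, A + A = {-40, -36, -32, -30, -26, -23, -20, -19, -13, -6, -5, -4, -1, 0, 5, 6, 12, 13, 30, 31, 32}, so |A + A| = 21. Thus K = 21/6 = 7/2. For comparison, the minimum possible |A + A| over all 6-element sets is 2·6 − 1 = 11 (so min K = 11/6), attained only by arithmetic progressions.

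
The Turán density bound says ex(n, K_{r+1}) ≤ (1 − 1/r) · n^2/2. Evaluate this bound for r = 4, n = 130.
Turán density bound = (3/4) · 130^2/2 = 12675/2 ≈ 6337.5

Turán's theorem: ex(n, K_{r+1}) is achieved by the complete r-partite Turán graph T(n, r) with parts as balanced as possible, and is at most (1 − 1/r) · n^2/2. For r = 4, n = 130: the density bound is (3/4) · 16900/2 = 12675/2 ≈ 6337.5. The integer-valued extremum is e(T(130, 4)) = 6337, which is strictly less than the density bound 12675/2 since 4 ∤ 130 (the parts of T(130, 4) cannot all be equal).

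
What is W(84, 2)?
W(84, 2) = 84 + 1 = 85

A 2-term AP is any pair of integers, so a monochromatic 2-AP exists iff some colour is used at least twice. With 84 colours, the colouring i ↦ i on {1, ..., 84} uses each colour once, avoiding any monochromatic pair, so W(84, 2) > 84. For {1, ..., 85}, pigeonhole forces two integers of the same colour, which form a monochromatic 2-AP. Hence W(84, 2) = 85.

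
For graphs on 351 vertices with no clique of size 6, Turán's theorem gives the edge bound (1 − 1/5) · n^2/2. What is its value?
Turán density bound = (4/5) · 351^2/2 = 246402/5 ≈ 49280.4

Turán's theorem: ex(n, K_{r+1}) is achieved by the complete r-partite Turán graph T(n, r) with parts as balanced as possible, and is at most (1 − 1/r) · n^2/2. For r = 5, n = 351: the density bound is (4/5) · 123201/2 = 246402/5 ≈ 49280.4. The integer-valued extremum is e(T(351, 5)) = 49280, which is strictly less than the density bound 246402/5 since 5 ∤ 351 (the parts of T(351, 5) cannot all be equal).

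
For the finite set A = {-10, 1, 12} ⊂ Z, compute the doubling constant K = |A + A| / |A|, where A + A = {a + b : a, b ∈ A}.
K = |A + A| / |A| = 5/3

Enumerate A + A = {a + b : a, b ∈ A}. With |A| = 3, there are |A|^2 = 9 ordered sum pairs; collecting distinct values, A + A = {-20, -9, 2, 13, 24}, so |A + A| = 5. Thus K = 5/3. Here |A + A| = 2|A| − 1 = 5, the minimum possible — so K = 5/3 is minimal, which holds iff A is an arithmetic progression.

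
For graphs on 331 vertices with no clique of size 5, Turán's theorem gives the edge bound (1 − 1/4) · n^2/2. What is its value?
Turán density bound = (3/4) · 331^2/2 = 328683/8 ≈ 41085.375

Turán's theorem: ex(n, K_{r+1}) is achieved by the complete r-partite Turán graph T(n, r) with parts as balanced as possible, and is at most (1 − 1/r) · n^2/2. For r = 4, n = 331: the density bound is (3/4) · 109561/2 = 328683/8 ≈ 41085.375. The integer-valued extremum is e(T(331, 4)) = 41085, which is strictly less than the density bound 328683/8 since 4 ∤ 331 (the parts of T(331, 4) cannot all be equal).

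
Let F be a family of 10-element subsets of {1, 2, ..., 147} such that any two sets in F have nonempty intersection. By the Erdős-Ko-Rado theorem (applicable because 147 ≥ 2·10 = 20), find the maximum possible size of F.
max |F| = C(146, 9) = 64593041407180

The Erdős-Ko-Rado theorem states: for n ≥ 2k, an intersecting family of k-subsets of an n-element set has size at most C(n − 1, k − 1), with equality for 'star' families {A ⊆ [n] : |A| = k, i ∈ A} (fix an element i). For n = 147, k = 10: C(146, 9) = 64593041407180.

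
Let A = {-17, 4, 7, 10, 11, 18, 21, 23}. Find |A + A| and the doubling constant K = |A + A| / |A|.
K = |A + A| / |A| = 32/8 = 4

Enumerate A + A = {a + b : a, b ∈ A}. With |A| = 8, there are |A|^2 = 64 ordered sum pairs; collecting distinct values, A + A = {-34, -13, -10, -7, -6, 1, 4, 6, 8, 11, 14, 15, 17, 18, 20, 21, 22, 25, 27, 28, 29, 30, 31, 32, 33, 34, 36, 39, 41, 42, 44, 46}, so |A + A| = 32. Thus K = 32/8 = 4. For comparison, the minimum possible |A + A| over all 8-element sets is 2·8 − 1 = 15 (so min K = 15/8), attained only by arithmetic progressions.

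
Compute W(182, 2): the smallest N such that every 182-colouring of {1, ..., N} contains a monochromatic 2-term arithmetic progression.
W(182, 2) = 182 + 1 = 183

A 2-term AP is any pair of integers, so a monochromatic 2-AP exists iff some colour is used at least twice. With 182 colours, the colouring i ↦ i on {1, ..., 182} uses each colour once, avoiding any monochromatic pair, so W(182, 2) > 182. For {1, ..., 183}, pigeonhole forces two integers of the same colour, which form a monochromatic 2-AP. Hence W(182, 2) = 183.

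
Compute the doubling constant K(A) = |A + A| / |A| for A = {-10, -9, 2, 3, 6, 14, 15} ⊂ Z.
K = |A + A| / |A| = 22/7

Enumerate A + A = {a + b : a, b ∈ A}. With |A| = 7, there are |A|^2 = 49 ordered sum pairs; collecting distinct values, A + A = {-20, -19, -18, -8, -7, -6, -4, -3, 4, 5, 6, 8, 9, 12, 16, 17, 18, 20, 21, 28, 29, 30}, so |A + A| = 22. Thus K = 22/7. For comparison, the minimum possible |A + A| over all 7-element sets is 2·7 − 1 = 13 (so min K = 13/7), attained only by arithmetic progressions.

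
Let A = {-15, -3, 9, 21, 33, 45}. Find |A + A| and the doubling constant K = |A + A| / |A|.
K = |A + A| / |A| = 11/6

Enumerate A + A = {a + b : a, b ∈ A}. With |A| = 6, there are |A|^2 = 36 ordered sum pairs; collecting distinct values, A + A = {-30, -18, -6, 6, 18, 30, 42, 54, 66, 78, 90}, so |A + A| = 11. Thus K = 11/6. Here |A + A| = 2|A| − 1 = 11, the minimum possible — so K = 11/6 is minimal, which holds iff A is an arithmetic progression.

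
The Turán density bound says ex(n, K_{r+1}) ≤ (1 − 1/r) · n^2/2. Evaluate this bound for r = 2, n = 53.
Turán density bound = (1/2) · 53^2/2 = 2809/4 ≈ 702.25

Turán's theorem: ex(n, K_{r+1}) is achieved by the complete r-partite Turán graph T(n, r) with parts as balanced as possible, and is at most (1 − 1/r) · n^2/2. For r = 2, n = 53: the density bound is (1/2) · 2809/2 = 2809/4 ≈ 702.25. The integer-valued extremum is e(T(53, 2)) = 702, which is strictly less than the density bound 2809/4 since 2 ∤ 53 (the parts of T(53, 2) cannot all be equal).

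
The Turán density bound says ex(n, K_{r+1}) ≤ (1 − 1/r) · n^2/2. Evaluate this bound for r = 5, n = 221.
Turán density bound = (4/5) · 221^2/2 = 97682/5 ≈ 19536.4

Turán's theorem: ex(n, K_{r+1}) is achieved by the complete r-partite Turán graph T(n, r) with parts as balanced as possible, and is at most (1 − 1/r) · n^2/2. For r = 5, n = 221: the density bound is (4/5) · 48841/2 = 97682/5 ≈ 19536.4. The integer-valued extremum is e(T(221, 5)) = 19536, which is strictly less than the density bound 97682/5 since 5 ∤ 221 (the parts of T(221, 5) cannot all be equal).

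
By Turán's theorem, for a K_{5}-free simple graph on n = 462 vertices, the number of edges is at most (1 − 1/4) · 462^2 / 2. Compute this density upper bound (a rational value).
Turán density bound = (3/4) · 462^2/2 = 160083/2 ≈ 80041.5

Turán's theorem: ex(n, K_{r+1}) is achieved by the complete r-partite Turán graph T(n, r) with parts as balanced as possible, and is at most (1 − 1/r) · n^2/2. For r = 4, n = 462: the density bound is (3/4) · 213444/2 = 160083/2 ≈ 80041.5. The integer-valued extremum is e(T(462, 4)) = 80041, which is strictly less than the density bound 160083/2 since 4 ∤ 462 (the parts of T(462, 4) cannot all be equal).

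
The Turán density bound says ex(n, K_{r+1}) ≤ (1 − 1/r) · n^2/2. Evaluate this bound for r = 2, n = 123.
Turán density bound = (1/2) · 123^2/2 = 15129/4 ≈ 3782.25

Turán's theorem: ex(n, K_{r+1}) is achieved by the complete r-partite Turán graph T(n, r) with parts as balanced as possible, and is at most (1 − 1/r) · n^2/2. For r = 2, n = 123: the density bound is (1/2) · 15129/2 = 15129/4 ≈ 3782.25. The integer-valued extremum is e(T(123, 2)) = 3782, which is strictly less than the density bound 15129/4 since 2 ∤ 123 (the parts of T(123, 2) cannot all be equal).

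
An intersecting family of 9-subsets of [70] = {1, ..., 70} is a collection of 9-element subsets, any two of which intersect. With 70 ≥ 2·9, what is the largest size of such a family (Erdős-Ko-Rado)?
max |F| = C(69, 8) = 8361453672

The Erdős-Ko-Rado theorem states: for n ≥ 2k, an intersecting family of k-subsets of an n-element set has size at most C(n − 1, k − 1), with equality for 'star' families {A ⊆ [n] : |A| = k, i ∈ A} (fix an element i). For n = 70, k = 9: C(69, 8) = 8361453672.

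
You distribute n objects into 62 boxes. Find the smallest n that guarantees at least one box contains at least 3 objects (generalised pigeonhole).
n = (3 − 1)·62 + 1 = 125

By the generalised pigeonhole principle, to guarantee some box contains ≥ r objects we need more than (r − 1) · k objects total. Threshold: n = (r − 1) · k + 1. With r = 3 and k = 62: n = 2 · 62 + 1 = 124 + 1 = 125. For n = 124 = 2 · 62, we can put exactly 2 objects in every box, avoiding 3 in any single one — so 125 is tight.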